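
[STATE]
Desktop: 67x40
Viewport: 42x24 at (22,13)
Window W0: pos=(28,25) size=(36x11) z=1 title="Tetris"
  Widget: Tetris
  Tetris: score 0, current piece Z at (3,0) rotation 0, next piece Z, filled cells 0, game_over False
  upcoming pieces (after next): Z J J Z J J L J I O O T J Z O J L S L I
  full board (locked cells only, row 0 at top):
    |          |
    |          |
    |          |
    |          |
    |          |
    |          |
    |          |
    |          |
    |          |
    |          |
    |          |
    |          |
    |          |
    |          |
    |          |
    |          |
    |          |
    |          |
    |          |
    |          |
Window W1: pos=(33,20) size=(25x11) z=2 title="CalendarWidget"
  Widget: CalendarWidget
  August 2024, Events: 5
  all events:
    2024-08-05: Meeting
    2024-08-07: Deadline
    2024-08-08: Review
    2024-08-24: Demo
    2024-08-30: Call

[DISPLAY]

                                          
                                          
                                          
                                          
                                          
                                          
                                          
           ┏━━━━━━━━━━━━━━━━━━━━━━━┓      
           ┃ CalendarWidget        ┃      
           ┠───────────────────────┨      
           ┃      August 2024      ┃      
           ┃Mo Tu We Th Fr Sa Su   ┃      
      ┏━━━━┃          1  2  3  4   ┃━━━━━┓
      ┃ Tet┃ 5*  6  7*  8*  9 10 11┃     ┃
      ┠────┃12 13 14 15 16 17 18   ┃─────┨
      ┃    ┃19 20 21 22 23 24* 25  ┃     ┃
      ┃    ┃26 27 28 29 30* 31     ┃     ┃
      ┃    ┗━━━━━━━━━━━━━━━━━━━━━━━┛     ┃
      ┃          │                       ┃
      ┃          │                       ┃
      ┃          │                       ┃
      ┃          │Score:                 ┃
      ┗━━━━━━━━━━━━━━━━━━━━━━━━━━━━━━━━━━┛
                                          


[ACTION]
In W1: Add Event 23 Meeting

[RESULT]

                                          
                                          
                                          
                                          
                                          
                                          
                                          
           ┏━━━━━━━━━━━━━━━━━━━━━━━┓      
           ┃ CalendarWidget        ┃      
           ┠───────────────────────┨      
           ┃      August 2024      ┃      
           ┃Mo Tu We Th Fr Sa Su   ┃      
      ┏━━━━┃          1  2  3  4   ┃━━━━━┓
      ┃ Tet┃ 5*  6  7*  8*  9 10 11┃     ┃
      ┠────┃12 13 14 15 16 17 18   ┃─────┨
      ┃    ┃19 20 21 22 23* 24* 25 ┃     ┃
      ┃    ┃26 27 28 29 30* 31     ┃     ┃
      ┃    ┗━━━━━━━━━━━━━━━━━━━━━━━┛     ┃
      ┃          │                       ┃
      ┃          │                       ┃
      ┃          │                       ┃
      ┃          │Score:                 ┃
      ┗━━━━━━━━━━━━━━━━━━━━━━━━━━━━━━━━━━┛
                                          


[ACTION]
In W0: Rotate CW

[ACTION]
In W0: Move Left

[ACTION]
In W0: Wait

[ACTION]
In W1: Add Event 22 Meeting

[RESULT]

                                          
                                          
                                          
                                          
                                          
                                          
                                          
           ┏━━━━━━━━━━━━━━━━━━━━━━━┓      
           ┃ CalendarWidget        ┃      
           ┠───────────────────────┨      
           ┃      August 2024      ┃      
           ┃Mo Tu We Th Fr Sa Su   ┃      
      ┏━━━━┃          1  2  3  4   ┃━━━━━┓
      ┃ Tet┃ 5*  6  7*  8*  9 10 11┃     ┃
      ┠────┃12 13 14 15 16 17 18   ┃─────┨
      ┃    ┃19 20 21 22* 23* 24* 25┃     ┃
      ┃    ┃26 27 28 29 30* 31     ┃     ┃
      ┃    ┗━━━━━━━━━━━━━━━━━━━━━━━┛     ┃
      ┃          │                       ┃
      ┃          │                       ┃
      ┃          │                       ┃
      ┃          │Score:                 ┃
      ┗━━━━━━━━━━━━━━━━━━━━━━━━━━━━━━━━━━┛
                                          


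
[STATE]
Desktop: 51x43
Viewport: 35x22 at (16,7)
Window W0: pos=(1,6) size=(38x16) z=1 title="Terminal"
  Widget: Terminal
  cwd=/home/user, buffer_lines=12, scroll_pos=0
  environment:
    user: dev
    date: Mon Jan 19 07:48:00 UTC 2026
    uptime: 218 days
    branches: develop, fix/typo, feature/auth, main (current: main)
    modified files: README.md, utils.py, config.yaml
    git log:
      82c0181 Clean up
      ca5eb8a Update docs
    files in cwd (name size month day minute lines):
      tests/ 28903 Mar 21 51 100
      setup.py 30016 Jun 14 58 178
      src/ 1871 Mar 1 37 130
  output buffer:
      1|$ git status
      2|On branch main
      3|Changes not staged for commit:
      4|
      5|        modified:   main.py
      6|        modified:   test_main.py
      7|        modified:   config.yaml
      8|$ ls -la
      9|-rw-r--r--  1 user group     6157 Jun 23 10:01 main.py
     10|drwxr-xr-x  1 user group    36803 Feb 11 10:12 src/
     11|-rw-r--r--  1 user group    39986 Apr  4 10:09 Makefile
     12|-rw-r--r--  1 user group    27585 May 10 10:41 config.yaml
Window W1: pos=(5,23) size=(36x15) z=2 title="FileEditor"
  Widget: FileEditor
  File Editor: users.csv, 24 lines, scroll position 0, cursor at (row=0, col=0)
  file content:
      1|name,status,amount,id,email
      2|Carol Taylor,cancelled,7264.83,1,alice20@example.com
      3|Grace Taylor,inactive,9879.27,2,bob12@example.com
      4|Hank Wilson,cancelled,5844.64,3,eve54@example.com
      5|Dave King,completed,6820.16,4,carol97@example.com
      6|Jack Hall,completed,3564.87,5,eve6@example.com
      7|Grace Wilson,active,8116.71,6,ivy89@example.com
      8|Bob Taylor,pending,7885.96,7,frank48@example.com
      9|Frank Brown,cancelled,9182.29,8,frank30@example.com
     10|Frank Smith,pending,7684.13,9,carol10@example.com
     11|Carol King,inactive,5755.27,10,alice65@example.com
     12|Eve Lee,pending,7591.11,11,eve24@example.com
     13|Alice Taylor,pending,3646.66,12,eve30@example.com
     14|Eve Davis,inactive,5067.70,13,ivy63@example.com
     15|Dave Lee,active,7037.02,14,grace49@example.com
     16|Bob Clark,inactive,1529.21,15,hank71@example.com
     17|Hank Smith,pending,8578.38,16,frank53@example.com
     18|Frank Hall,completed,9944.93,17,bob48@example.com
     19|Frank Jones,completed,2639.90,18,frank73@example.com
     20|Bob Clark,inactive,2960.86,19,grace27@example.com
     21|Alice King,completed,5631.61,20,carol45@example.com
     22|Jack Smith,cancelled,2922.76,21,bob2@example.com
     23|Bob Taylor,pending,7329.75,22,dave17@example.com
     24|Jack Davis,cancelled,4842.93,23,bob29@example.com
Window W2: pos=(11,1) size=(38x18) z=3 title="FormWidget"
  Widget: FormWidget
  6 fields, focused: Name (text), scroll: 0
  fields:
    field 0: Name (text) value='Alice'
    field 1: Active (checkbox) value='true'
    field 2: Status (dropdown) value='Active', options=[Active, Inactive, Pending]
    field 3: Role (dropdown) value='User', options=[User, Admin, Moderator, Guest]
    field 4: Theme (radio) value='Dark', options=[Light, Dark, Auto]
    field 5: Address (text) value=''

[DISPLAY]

le:       [User               ▼]┃  
eme:      ( ) Light  (●) Dark  (┃  
dress:    [                    ]┃  
                                ┃  
                                ┃  
                                ┃  
                                ┃  
                                ┃  
                                ┃  
                                ┃  
                                ┃  
━━━━━━━━━━━━━━━━━━━━━━━━━━━━━━━━┛  
user group    39986 Ap┃            
user group    27585 Ma┃            
━━━━━━━━━━━━━━━━━━━━━━┛            
                                   
━━━━━━━━━━━━━━━━━━━━━━━━┓          
r                       ┃          
────────────────────────┨          
s,amount,id,email      ▲┃          
or,cancelled,7264.83,1,█┃          
or,inactive,9879.27,2,b░┃          


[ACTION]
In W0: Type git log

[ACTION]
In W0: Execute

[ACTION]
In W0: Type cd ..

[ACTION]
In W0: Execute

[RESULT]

le:       [User               ▼]┃  
eme:      ( ) Light  (●) Dark  (┃  
dress:    [                    ]┃  
                                ┃  
                                ┃  
                                ┃  
                                ┃  
                                ┃  
                                ┃  
                                ┃  
                                ┃  
━━━━━━━━━━━━━━━━━━━━━━━━━━━━━━━━┛  
                      ┃            
                      ┃            
━━━━━━━━━━━━━━━━━━━━━━┛            
                                   
━━━━━━━━━━━━━━━━━━━━━━━━┓          
r                       ┃          
────────────────────────┨          
s,amount,id,email      ▲┃          
or,cancelled,7264.83,1,█┃          
or,inactive,9879.27,2,b░┃          


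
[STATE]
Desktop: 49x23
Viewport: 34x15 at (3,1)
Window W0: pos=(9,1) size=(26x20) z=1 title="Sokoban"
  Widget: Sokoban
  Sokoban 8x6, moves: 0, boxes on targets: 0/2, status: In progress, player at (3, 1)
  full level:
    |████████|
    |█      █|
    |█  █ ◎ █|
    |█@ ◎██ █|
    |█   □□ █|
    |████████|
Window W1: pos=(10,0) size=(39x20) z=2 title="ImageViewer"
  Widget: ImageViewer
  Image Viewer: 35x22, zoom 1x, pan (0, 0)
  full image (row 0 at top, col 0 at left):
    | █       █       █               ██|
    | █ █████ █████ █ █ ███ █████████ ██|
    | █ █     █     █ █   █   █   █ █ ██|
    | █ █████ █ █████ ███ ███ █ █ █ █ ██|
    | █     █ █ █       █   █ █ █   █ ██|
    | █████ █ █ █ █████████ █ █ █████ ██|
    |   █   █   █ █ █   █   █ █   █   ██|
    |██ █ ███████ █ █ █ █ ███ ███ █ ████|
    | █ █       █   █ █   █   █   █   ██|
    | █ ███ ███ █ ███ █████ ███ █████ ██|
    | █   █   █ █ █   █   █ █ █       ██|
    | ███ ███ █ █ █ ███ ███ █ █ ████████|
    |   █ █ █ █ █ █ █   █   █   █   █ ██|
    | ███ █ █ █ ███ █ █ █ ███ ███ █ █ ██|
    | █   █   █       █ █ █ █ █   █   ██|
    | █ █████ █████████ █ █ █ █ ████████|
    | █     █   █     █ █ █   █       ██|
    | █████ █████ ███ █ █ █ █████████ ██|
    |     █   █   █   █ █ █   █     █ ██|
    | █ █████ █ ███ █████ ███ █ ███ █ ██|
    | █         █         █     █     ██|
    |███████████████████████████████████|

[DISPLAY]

      ┏┃ ImageViewer              
      ┃┠──────────────────────────
      ┠┃ █       █       █        
      ┃┃ █ █████ █████ █ █ ███ ███
      ┃┃ █ █     █     █ █   █   █
      ┃┃ █ █████ █ █████ ███ ███ █
      ┃┃ █     █ █ █       █   █ █
      ┃┃ █████ █ █ █ █████████ █ █
      ┃┃   █   █   █ █ █   █   █ █
      ┃┃██ █ ███████ █ █ █ █ ███ █
      ┃┃ █ █       █   █ █   █   █
      ┃┃ █ ███ ███ █ ███ █████ ███
      ┃┃ █   █   █ █ █   █   █ █ █
      ┃┃ ███ ███ █ █ █ ███ ███ █ █
      ┃┃   █ █ █ █ █ █ █   █   █  


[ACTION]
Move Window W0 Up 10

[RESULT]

      ┃┃ ImageViewer              
      ┠┠──────────────────────────
      ┃┃ █       █       █        
      ┃┃ █ █████ █████ █ █ ███ ███
      ┃┃ █ █     █     █ █   █   █
      ┃┃ █ █████ █ █████ ███ ███ █
      ┃┃ █     █ █ █       █   █ █
      ┃┃ █████ █ █ █ █████████ █ █
      ┃┃   █   █   █ █ █   █   █ █
      ┃┃██ █ ███████ █ █ █ █ ███ █
      ┃┃ █ █       █   █ █   █   █
      ┃┃ █ ███ ███ █ ███ █████ ███
      ┃┃ █   █   █ █ █   █   █ █ █
      ┃┃ ███ ███ █ █ █ ███ ███ █ █
      ┃┃   █ █ █ █ █ █ █   █   █  


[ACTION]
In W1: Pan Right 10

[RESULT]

      ┃┃ ImageViewer              
      ┠┠──────────────────────────
      ┃┃       █               ██ 
      ┃┃████ █ █ ███ █████████ ██ 
      ┃┃     █ █   █   █   █ █ ██ 
      ┃┃ █████ ███ ███ █ █ █ █ ██ 
      ┃┃ █       █   █ █ █   █ ██ 
      ┃┃ █ █████████ █ █ █████ ██ 
      ┃┃ █ █ █   █   █ █   █   ██ 
      ┃┃██ █ █ █ █ ███ ███ █ ████ 
      ┃┃ █   █ █   █   █   █   ██ 
      ┃┃ █ ███ █████ ███ █████ ██ 
      ┃┃ █ █   █   █ █ █       ██ 
      ┃┃ █ █ ███ ███ █ █ ████████ 
      ┃┃ █ █ █   █   █   █   █ ██ 


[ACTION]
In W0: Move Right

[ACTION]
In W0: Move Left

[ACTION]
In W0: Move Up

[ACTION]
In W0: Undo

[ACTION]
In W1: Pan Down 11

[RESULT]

      ┃┃ ImageViewer              
      ┠┠──────────────────────────
      ┃┃ █ █ ███ ███ █ █ ████████ 
      ┃┃ █ █ █   █   █   █   █ ██ 
      ┃┃ ███ █ █ █ ███ ███ █ █ ██ 
      ┃┃       █ █ █ █ █   █   ██ 
      ┃┃████████ █ █ █ █ ████████ 
      ┃┃ █     █ █ █   █       ██ 
      ┃┃██ ███ █ █ █ █████████ ██ 
      ┃┃   █   █ █ █   █     █ ██ 
      ┃┃ ███ █████ ███ █ ███ █ ██ 
      ┃┃ █         █     █     ██ 
      ┃┃█████████████████████████ 
      ┃┃                          
      ┃┃                          


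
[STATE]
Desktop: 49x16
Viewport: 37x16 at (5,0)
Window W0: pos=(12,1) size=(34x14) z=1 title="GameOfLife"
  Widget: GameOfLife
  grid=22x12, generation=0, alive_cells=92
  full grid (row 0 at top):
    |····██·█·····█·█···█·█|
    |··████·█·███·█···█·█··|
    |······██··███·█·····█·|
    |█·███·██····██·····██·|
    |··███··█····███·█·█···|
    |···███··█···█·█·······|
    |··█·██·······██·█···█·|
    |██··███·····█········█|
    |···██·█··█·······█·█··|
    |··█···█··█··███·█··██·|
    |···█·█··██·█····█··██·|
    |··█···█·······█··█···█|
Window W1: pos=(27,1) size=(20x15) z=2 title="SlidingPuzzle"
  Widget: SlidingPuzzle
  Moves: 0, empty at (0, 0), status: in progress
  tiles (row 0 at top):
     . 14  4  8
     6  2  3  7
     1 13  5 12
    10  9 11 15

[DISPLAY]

                                     
       ┏━━━━━━━━━━━━━━┏━━━━━━━━━━━━━━
       ┃ GameOfLife   ┃ SlidingPuzzle
       ┠──────────────┠──────────────
       ┃Gen: 0        ┃┌────┬────┬───
       ┃··████·█·███·█┃│    │ 14 │  4
       ┃······██··███·┃├────┼────┼───
       ┃█·███·██····██┃│  6 │  2 │  3
       ┃··███··█····██┃├────┼────┼───
       ┃···███··█···█·┃│  1 │ 13 │  5
       ┃··█·██·······█┃├────┼────┼───
       ┃██··███·····█·┃│ 10 │  9 │ 11
       ┃···██·█··█····┃└────┴────┴───
       ┃··█···█··█··██┃Moves: 0      
       ┗━━━━━━━━━━━━━━┃              
                      ┗━━━━━━━━━━━━━━


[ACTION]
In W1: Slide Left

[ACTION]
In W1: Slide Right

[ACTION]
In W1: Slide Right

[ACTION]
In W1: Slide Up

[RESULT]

                                     
       ┏━━━━━━━━━━━━━━┏━━━━━━━━━━━━━━
       ┃ GameOfLife   ┃ SlidingPuzzle
       ┠──────────────┠──────────────
       ┃Gen: 0        ┃┌────┬────┬───
       ┃··████·█·███·█┃│  6 │ 14 │  4
       ┃······██··███·┃├────┼────┼───
       ┃█·███·██····██┃│    │  2 │  3
       ┃··███··█····██┃├────┼────┼───
       ┃···███··█···█·┃│  1 │ 13 │  5
       ┃··█·██·······█┃├────┼────┼───
       ┃██··███·····█·┃│ 10 │  9 │ 11
       ┃···██·█··█····┃└────┴────┴───
       ┃··█···█··█··██┃Moves: 3      
       ┗━━━━━━━━━━━━━━┃              
                      ┗━━━━━━━━━━━━━━


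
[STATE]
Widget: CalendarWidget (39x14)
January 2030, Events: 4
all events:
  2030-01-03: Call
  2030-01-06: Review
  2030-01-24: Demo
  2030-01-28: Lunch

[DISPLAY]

              January 2030             
Mo Tu We Th Fr Sa Su                   
    1  2  3*  4  5  6*                 
 7  8  9 10 11 12 13                   
14 15 16 17 18 19 20                   
21 22 23 24* 25 26 27                  
28* 29 30 31                           
                                       
                                       
                                       
                                       
                                       
                                       
                                       


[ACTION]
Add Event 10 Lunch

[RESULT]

              January 2030             
Mo Tu We Th Fr Sa Su                   
    1  2  3*  4  5  6*                 
 7  8  9 10* 11 12 13                  
14 15 16 17 18 19 20                   
21 22 23 24* 25 26 27                  
28* 29 30 31                           
                                       
                                       
                                       
                                       
                                       
                                       
                                       


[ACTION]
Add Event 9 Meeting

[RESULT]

              January 2030             
Mo Tu We Th Fr Sa Su                   
    1  2  3*  4  5  6*                 
 7  8  9* 10* 11 12 13                 
14 15 16 17 18 19 20                   
21 22 23 24* 25 26 27                  
28* 29 30 31                           
                                       
                                       
                                       
                                       
                                       
                                       
                                       


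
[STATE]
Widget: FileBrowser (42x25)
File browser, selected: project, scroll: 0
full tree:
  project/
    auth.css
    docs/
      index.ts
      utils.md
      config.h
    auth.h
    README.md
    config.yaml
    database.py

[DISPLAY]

> [-] project/                            
    auth.css                              
    [+] docs/                             
    auth.h                                
    README.md                             
    config.yaml                           
    database.py                           
                                          
                                          
                                          
                                          
                                          
                                          
                                          
                                          
                                          
                                          
                                          
                                          
                                          
                                          
                                          
                                          
                                          
                                          


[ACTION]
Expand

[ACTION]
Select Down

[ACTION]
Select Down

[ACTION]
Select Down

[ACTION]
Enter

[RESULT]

  [-] project/                            
    auth.css                              
    [+] docs/                             
  > auth.h                                
    README.md                             
    config.yaml                           
    database.py                           
                                          
                                          
                                          
                                          
                                          
                                          
                                          
                                          
                                          
                                          
                                          
                                          
                                          
                                          
                                          
                                          
                                          
                                          


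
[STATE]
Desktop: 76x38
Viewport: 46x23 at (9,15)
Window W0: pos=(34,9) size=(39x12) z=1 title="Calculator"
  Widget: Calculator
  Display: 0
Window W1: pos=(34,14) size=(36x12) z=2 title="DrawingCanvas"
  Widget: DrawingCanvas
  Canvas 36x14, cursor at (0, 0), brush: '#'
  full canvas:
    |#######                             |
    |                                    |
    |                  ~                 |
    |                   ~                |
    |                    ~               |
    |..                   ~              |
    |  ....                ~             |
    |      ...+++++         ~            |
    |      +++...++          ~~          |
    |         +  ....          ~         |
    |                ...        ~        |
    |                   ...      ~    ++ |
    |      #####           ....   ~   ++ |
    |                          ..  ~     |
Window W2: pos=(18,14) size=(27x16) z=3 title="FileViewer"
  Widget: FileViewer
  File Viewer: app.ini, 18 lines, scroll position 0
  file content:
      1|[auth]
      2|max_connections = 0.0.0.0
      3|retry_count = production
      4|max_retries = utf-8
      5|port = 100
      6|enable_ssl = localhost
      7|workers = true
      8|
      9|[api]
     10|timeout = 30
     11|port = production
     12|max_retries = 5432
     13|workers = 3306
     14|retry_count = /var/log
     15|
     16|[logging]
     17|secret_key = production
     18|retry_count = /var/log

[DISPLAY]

         ┃ FileViewer              ┃nvas      
         ┠─────────────────────────┨──────────
         ┃[auth]                  ▲┃          
         ┃max_connections = 0.0.0.█┃          
         ┃retry_count = production░┃        ~ 
         ┃max_retries = utf-8     ░┃         ~
         ┃port = 100              ░┃          
         ┃enable_ssl = localhost  ░┃          
         ┃workers = true          ░┃          
         ┃                        ░┃++++      
         ┃[api]                   ░┃━━━━━━━━━━
         ┃timeout = 30            ░┃          
         ┃port = production       ░┃          
         ┃max_retries = 5432      ▼┃          
         ┗━━━━━━━━━━━━━━━━━━━━━━━━━┛          
                                              
                                              
                                              
                                              
                                              
                                              
                                              
                                              


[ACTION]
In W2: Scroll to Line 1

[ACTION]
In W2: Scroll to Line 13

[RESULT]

         ┃ FileViewer              ┃nvas      
         ┠─────────────────────────┨──────────
         ┃workers = true          ▲┃          
         ┃                        ░┃          
         ┃[api]                   ░┃        ~ 
         ┃timeout = 30            ░┃         ~
         ┃port = production       ░┃          
         ┃max_retries = 5432      ░┃          
         ┃workers = 3306          ░┃          
         ┃retry_count = /var/log  ░┃++++      
         ┃                        ░┃━━━━━━━━━━
         ┃[logging]               ░┃          
         ┃secret_key = production █┃          
         ┃retry_count = /var/log  ▼┃          
         ┗━━━━━━━━━━━━━━━━━━━━━━━━━┛          
                                              
                                              
                                              
                                              
                                              
                                              
                                              
                                              


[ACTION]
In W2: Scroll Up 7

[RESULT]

         ┃ FileViewer              ┃nvas      
         ┠─────────────────────────┨──────────
         ┃[auth]                  ▲┃          
         ┃max_connections = 0.0.0.█┃          
         ┃retry_count = production░┃        ~ 
         ┃max_retries = utf-8     ░┃         ~
         ┃port = 100              ░┃          
         ┃enable_ssl = localhost  ░┃          
         ┃workers = true          ░┃          
         ┃                        ░┃++++      
         ┃[api]                   ░┃━━━━━━━━━━
         ┃timeout = 30            ░┃          
         ┃port = production       ░┃          
         ┃max_retries = 5432      ▼┃          
         ┗━━━━━━━━━━━━━━━━━━━━━━━━━┛          
                                              
                                              
                                              
                                              
                                              
                                              
                                              
                                              


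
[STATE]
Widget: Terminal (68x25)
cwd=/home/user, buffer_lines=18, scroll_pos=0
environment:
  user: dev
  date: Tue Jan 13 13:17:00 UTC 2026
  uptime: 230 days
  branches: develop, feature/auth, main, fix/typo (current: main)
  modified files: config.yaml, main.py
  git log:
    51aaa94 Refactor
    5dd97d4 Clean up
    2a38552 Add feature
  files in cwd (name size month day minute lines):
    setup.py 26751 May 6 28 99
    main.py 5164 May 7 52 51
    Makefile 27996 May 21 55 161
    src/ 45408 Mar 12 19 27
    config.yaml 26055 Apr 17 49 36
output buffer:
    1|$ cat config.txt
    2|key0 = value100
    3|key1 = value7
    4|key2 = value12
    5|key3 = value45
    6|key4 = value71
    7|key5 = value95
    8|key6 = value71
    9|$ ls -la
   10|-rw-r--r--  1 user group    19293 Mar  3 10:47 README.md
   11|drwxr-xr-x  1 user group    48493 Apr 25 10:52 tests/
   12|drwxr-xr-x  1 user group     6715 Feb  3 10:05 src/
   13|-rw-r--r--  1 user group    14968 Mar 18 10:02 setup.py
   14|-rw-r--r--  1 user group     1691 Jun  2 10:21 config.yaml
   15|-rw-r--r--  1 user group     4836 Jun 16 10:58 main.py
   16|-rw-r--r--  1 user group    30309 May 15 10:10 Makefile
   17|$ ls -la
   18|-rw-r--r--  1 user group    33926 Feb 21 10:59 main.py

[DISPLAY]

$ cat config.txt                                                    
key0 = value100                                                     
key1 = value7                                                       
key2 = value12                                                      
key3 = value45                                                      
key4 = value71                                                      
key5 = value95                                                      
key6 = value71                                                      
$ ls -la                                                            
-rw-r--r--  1 user group    19293 Mar  3 10:47 README.md            
drwxr-xr-x  1 user group    48493 Apr 25 10:52 tests/               
drwxr-xr-x  1 user group     6715 Feb  3 10:05 src/                 
-rw-r--r--  1 user group    14968 Mar 18 10:02 setup.py             
-rw-r--r--  1 user group     1691 Jun  2 10:21 config.yaml          
-rw-r--r--  1 user group     4836 Jun 16 10:58 main.py              
-rw-r--r--  1 user group    30309 May 15 10:10 Makefile             
$ ls -la                                                            
-rw-r--r--  1 user group    33926 Feb 21 10:59 main.py              
$ █                                                                 
                                                                    
                                                                    
                                                                    
                                                                    
                                                                    
                                                                    


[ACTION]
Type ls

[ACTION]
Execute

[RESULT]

$ cat config.txt                                                    
key0 = value100                                                     
key1 = value7                                                       
key2 = value12                                                      
key3 = value45                                                      
key4 = value71                                                      
key5 = value95                                                      
key6 = value71                                                      
$ ls -la                                                            
-rw-r--r--  1 user group    19293 Mar  3 10:47 README.md            
drwxr-xr-x  1 user group    48493 Apr 25 10:52 tests/               
drwxr-xr-x  1 user group     6715 Feb  3 10:05 src/                 
-rw-r--r--  1 user group    14968 Mar 18 10:02 setup.py             
-rw-r--r--  1 user group     1691 Jun  2 10:21 config.yaml          
-rw-r--r--  1 user group     4836 Jun 16 10:58 main.py              
-rw-r--r--  1 user group    30309 May 15 10:10 Makefile             
$ ls -la                                                            
-rw-r--r--  1 user group    33926 Feb 21 10:59 main.py              
$ ls                                                                
setup.py  main.py  Makefile  src/  config.yaml                      
$ █                                                                 
                                                                    
                                                                    
                                                                    
                                                                    


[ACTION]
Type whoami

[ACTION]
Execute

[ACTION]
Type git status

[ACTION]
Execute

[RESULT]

key3 = value45                                                      
key4 = value71                                                      
key5 = value95                                                      
key6 = value71                                                      
$ ls -la                                                            
-rw-r--r--  1 user group    19293 Mar  3 10:47 README.md            
drwxr-xr-x  1 user group    48493 Apr 25 10:52 tests/               
drwxr-xr-x  1 user group     6715 Feb  3 10:05 src/                 
-rw-r--r--  1 user group    14968 Mar 18 10:02 setup.py             
-rw-r--r--  1 user group     1691 Jun  2 10:21 config.yaml          
-rw-r--r--  1 user group     4836 Jun 16 10:58 main.py              
-rw-r--r--  1 user group    30309 May 15 10:10 Makefile             
$ ls -la                                                            
-rw-r--r--  1 user group    33926 Feb 21 10:59 main.py              
$ ls                                                                
setup.py  main.py  Makefile  src/  config.yaml                      
$ whoami                                                            
dev                                                                 
$ git status                                                        
On branch main                                                      
Changes not staged for commit:                                      
                                                                    
        modified:   config.yaml                                     
        modified:   main.py                                         
$ █                                                                 


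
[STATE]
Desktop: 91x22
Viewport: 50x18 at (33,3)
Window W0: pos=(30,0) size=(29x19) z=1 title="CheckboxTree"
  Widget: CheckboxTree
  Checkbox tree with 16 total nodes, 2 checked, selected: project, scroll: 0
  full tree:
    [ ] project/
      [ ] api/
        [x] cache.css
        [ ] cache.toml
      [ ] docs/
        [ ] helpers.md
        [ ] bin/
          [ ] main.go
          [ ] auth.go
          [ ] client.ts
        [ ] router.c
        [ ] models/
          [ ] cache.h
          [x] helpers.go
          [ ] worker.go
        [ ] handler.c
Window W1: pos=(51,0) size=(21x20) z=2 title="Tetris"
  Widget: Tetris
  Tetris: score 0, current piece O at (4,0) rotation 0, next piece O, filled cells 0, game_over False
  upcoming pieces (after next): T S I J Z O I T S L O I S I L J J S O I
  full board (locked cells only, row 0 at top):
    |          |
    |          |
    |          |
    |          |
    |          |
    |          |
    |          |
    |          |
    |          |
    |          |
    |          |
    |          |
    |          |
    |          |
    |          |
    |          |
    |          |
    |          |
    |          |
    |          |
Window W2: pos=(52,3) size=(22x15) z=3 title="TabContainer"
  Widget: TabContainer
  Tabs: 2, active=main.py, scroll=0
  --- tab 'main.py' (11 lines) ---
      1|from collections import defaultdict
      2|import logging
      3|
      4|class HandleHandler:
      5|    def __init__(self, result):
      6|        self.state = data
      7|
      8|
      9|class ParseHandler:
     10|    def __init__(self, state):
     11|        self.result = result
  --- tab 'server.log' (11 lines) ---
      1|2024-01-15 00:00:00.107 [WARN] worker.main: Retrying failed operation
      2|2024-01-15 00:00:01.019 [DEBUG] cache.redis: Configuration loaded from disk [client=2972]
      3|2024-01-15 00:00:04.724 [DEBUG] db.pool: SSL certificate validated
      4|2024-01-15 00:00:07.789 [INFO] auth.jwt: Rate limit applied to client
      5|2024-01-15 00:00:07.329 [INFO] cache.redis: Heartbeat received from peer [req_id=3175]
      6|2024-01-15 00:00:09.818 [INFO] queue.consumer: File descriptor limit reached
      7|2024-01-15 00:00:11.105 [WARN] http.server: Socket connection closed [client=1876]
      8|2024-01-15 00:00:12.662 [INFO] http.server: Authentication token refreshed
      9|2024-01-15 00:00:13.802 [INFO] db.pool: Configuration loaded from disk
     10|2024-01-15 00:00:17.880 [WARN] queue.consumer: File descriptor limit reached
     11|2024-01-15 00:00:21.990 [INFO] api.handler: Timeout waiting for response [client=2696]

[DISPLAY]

-] project/       ┃┏━━━━━━━━━━━━━━━━━━━━┓         
 [-] api/         ┃┃ TabContainer       ┃         
   [x] cache.css  ┃┠────────────────────┨         
   [ ] cache.toml ┃┃[main.py]│ server.lo┃         
 [-] docs/        ┃┃────────────────────┃         
   [ ] helpers.md ┃┃from collections imp┃         
   [ ] bin/       ┃┃import logging      ┃         
     [ ] main.go  ┃┃                    ┃         
     [ ] auth.go  ┃┃class HandleHandler:┃         
     [ ] client.ts┃┃    def __init__(sel┃         
   [ ] router.c   ┃┃        self.state =┃         
   [-] models/    ┃┃                    ┃         
     [ ] cache.h  ┃┃                    ┃         
     [x] helpers.g┃┃class ParseHandler: ┃         
     [ ] worker.go┃┗━━━━━━━━━━━━━━━━━━━━┛         
━━━━━━━━━━━━━━━━━━┃          │        ┃           
                  ┗━━━━━━━━━━━━━━━━━━━┛           
                                                  


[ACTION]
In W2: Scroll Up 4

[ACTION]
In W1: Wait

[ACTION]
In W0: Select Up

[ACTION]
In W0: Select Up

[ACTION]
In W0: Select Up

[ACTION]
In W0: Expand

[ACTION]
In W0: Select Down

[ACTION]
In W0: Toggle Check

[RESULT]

-] project/       ┃┏━━━━━━━━━━━━━━━━━━━━┓         
 [x] api/         ┃┃ TabContainer       ┃         
   [x] cache.css  ┃┠────────────────────┨         
   [x] cache.toml ┃┃[main.py]│ server.lo┃         
 [-] docs/        ┃┃────────────────────┃         
   [ ] helpers.md ┃┃from collections imp┃         
   [ ] bin/       ┃┃import logging      ┃         
     [ ] main.go  ┃┃                    ┃         
     [ ] auth.go  ┃┃class HandleHandler:┃         
     [ ] client.ts┃┃    def __init__(sel┃         
   [ ] router.c   ┃┃        self.state =┃         
   [-] models/    ┃┃                    ┃         
     [ ] cache.h  ┃┃                    ┃         
     [x] helpers.g┃┃class ParseHandler: ┃         
     [ ] worker.go┃┗━━━━━━━━━━━━━━━━━━━━┛         
━━━━━━━━━━━━━━━━━━┃          │        ┃           
                  ┗━━━━━━━━━━━━━━━━━━━┛           
                                                  
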